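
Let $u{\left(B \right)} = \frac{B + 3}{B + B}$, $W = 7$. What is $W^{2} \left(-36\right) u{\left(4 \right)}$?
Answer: $- \frac{3087}{2} \approx -1543.5$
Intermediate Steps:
$u{\left(B \right)} = \frac{3 + B}{2 B}$
$W^{2} \left(-36\right) u{\left(4 \right)} = 7^{2} \left(-36\right) \frac{3 + 4}{2 \cdot 4} = 49 \left(-36\right) \frac{1}{2} \cdot \frac{1}{4} \cdot 7 = \left(-1764\right) \frac{7}{8} = - \frac{3087}{2}$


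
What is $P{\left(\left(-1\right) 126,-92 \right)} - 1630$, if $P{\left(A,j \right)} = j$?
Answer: $-1722$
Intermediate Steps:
$P{\left(\left(-1\right) 126,-92 \right)} - 1630 = -92 - 1630 = -1722$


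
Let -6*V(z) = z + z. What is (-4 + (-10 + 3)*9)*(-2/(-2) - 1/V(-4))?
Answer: -67/4 ≈ -16.750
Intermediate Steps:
V(z) = -z/3 (V(z) = -(z + z)/6 = -z/3)
(-4 + (-10 + 3)*9)*(-2/(-2) - 1/V(-4)) = (-4 + (-10 + 3)*9)*(-2/(-2) - 1/((-1/3*(-4)))) = (-4 - 7*9)*(-2*(-1/2) - 1/4/3) = (-4 - 63)*(1 - 1*3/4) = -67*(1 - 3/4) = -67*1/4 = -67/4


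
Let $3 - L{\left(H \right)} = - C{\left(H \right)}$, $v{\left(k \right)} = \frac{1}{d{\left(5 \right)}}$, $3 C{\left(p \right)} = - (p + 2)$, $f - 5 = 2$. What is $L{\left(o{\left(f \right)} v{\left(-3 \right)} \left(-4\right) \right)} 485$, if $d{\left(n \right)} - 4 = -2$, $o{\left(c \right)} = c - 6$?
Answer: $1455$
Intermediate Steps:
$f = 7$ ($f = 5 + 2 = 7$)
$o{\left(c \right)} = -6 + c$ ($o{\left(c \right)} = c - 6 = -6 + c$)
$d{\left(n \right)} = 2$ ($d{\left(n \right)} = 4 - 2 = 2$)
$C{\left(p \right)} = - \frac{2}{3} - \frac{p}{3}$ ($C{\left(p \right)} = \frac{\left(-1\right) \left(p + 2\right)}{3} = \frac{\left(-1\right) \left(2 + p\right)}{3} = \frac{-2 - p}{3} = - \frac{2}{3} - \frac{p}{3}$)
$v{\left(k \right)} = \frac{1}{2}$
$L{\left(H \right)} = \frac{7}{3} - \frac{H}{3}$ ($L{\left(H \right)} = 3 - - (- \frac{2}{3} - \frac{H}{3}) = 3 - \left(\frac{2}{3} + \frac{H}{3}\right) = \frac{7}{3} - \frac{H}{3}$)
$L{\left(o{\left(f \right)} v{\left(-3 \right)} \left(-4\right) \right)} 485 = \left(\frac{7}{3} - \frac{\left(-6 + 7\right) \frac{1}{2} \left(-4\right)}{3}\right) 485 = \left(\frac{7}{3} - \frac{1 \cdot \frac{1}{2} \left(-4\right)}{3}\right) 485 = \left(\frac{7}{3} - \frac{\frac{1}{2} \left(-4\right)}{3}\right) 485 = \left(\frac{7}{3} - - \frac{2}{3}\right) 485 = \left(\frac{7}{3} + \frac{2}{3}\right) 485 = 3 \cdot 485 = 1455$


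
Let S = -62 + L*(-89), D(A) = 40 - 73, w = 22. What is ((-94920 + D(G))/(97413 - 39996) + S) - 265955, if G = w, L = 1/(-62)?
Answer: -315660819497/1186618 ≈ -2.6602e+5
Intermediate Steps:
L = -1/62 ≈ -0.016129
G = 22
D(A) = -33
S = -3755/62 (S = -62 - 1/62*(-89) = -62 + 89/62 = -3755/62 ≈ -60.565)
((-94920 + D(G))/(97413 - 39996) + S) - 265955 = ((-94920 - 33)/(97413 - 39996) - 3755/62) - 265955 = (-94953/57417 - 3755/62) - 265955 = (-94953*1/57417 - 3755/62) - 265955 = (-31651/19139 - 3755/62) - 265955 = -73829307/1186618 - 265955 = -315660819497/1186618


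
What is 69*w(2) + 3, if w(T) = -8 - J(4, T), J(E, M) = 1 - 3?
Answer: -411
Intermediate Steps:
J(E, M) = -2
w(T) = -6 (w(T) = -8 - 1*(-2) = -8 + 2 = -6)
69*w(2) + 3 = 69*(-6) + 3 = -414 + 3 = -411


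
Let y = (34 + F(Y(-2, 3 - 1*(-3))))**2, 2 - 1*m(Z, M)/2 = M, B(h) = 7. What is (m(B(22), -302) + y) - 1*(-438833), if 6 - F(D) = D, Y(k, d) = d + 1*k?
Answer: 440737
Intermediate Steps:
Y(k, d) = d + k
F(D) = 6 - D
m(Z, M) = 4 - 2*M
y = 1296 (y = (34 + (6 - ((3 - 1*(-3)) - 2)))**2 = (34 + (6 - ((3 + 3) - 2)))**2 = (34 + (6 - (6 - 2)))**2 = (34 + (6 - 1*4))**2 = (34 + (6 - 4))**2 = (34 + 2)**2 = 36**2 = 1296)
(m(B(22), -302) + y) - 1*(-438833) = ((4 - 2*(-302)) + 1296) - 1*(-438833) = ((4 + 604) + 1296) + 438833 = (608 + 1296) + 438833 = 1904 + 438833 = 440737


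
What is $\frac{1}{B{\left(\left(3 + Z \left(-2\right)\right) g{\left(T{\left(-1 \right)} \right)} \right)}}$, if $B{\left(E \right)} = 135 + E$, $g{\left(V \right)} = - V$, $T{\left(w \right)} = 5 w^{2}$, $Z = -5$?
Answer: $\frac{1}{70} \approx 0.014286$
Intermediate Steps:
$\frac{1}{B{\left(\left(3 + Z \left(-2\right)\right) g{\left(T{\left(-1 \right)} \right)} \right)}} = \frac{1}{135 + \left(3 - -10\right) \left(- 5 \left(-1\right)^{2}\right)} = \frac{1}{135 + \left(3 + 10\right) \left(- 5 \cdot 1\right)} = \frac{1}{135 + 13 \left(\left(-1\right) 5\right)} = \frac{1}{135 + 13 \left(-5\right)} = \frac{1}{135 - 65} = \frac{1}{70}$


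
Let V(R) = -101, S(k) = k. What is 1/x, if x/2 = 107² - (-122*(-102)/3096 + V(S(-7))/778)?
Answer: 50181/1148654174 ≈ 4.3687e-5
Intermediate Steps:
x = 1148654174/50181 (x = 2*(107² - (-122*(-102)/3096 - 101/778)) = 2*(11449 - (12444*(1/3096) - 101*1/778)) = 2*(11449 - (1037/258 - 101/778)) = 2*(11449 - 1*195182/50181) = 2*(11449 - 195182/50181) = 2*(574327087/50181) = 1148654174/50181 ≈ 22890.)
1/x = 1/(1148654174/50181) = 50181/1148654174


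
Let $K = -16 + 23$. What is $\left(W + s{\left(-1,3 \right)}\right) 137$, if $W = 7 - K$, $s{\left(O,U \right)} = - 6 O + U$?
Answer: $1233$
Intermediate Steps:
$s{\left(O,U \right)} = U - 6 O$
$K = 7$
$W = 0$ ($W = 7 - 7 = 0$)
$\left(W + s{\left(-1,3 \right)}\right) 137 = \left(0 + \left(3 - -6\right)\right) 137 = \left(0 + \left(3 + 6\right)\right) 137 = \left(0 + 9\right) 137 = 9 \cdot 137 = 1233$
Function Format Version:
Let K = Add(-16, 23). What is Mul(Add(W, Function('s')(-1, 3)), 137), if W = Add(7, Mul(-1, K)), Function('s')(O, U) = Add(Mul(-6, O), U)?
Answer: 1233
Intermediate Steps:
Function('s')(O, U) = Add(U, Mul(-6, O))
K = 7
W = 0 (W = Add(7, Mul(-1, 7)) = Add(7, -7) = 0)
Mul(Add(W, Function('s')(-1, 3)), 137) = Mul(Add(0, Add(3, Mul(-6, -1))), 137) = Mul(Add(0, Add(3, 6)), 137) = Mul(Add(0, 9), 137) = Mul(9, 137) = 1233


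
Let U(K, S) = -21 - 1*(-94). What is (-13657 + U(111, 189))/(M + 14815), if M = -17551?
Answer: 283/57 ≈ 4.9649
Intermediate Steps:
U(K, S) = 73 (U(K, S) = -21 + 94 = 73)
(-13657 + U(111, 189))/(M + 14815) = (-13657 + 73)/(-17551 + 14815) = -13584/(-2736) = -13584*(-1/2736) = 283/57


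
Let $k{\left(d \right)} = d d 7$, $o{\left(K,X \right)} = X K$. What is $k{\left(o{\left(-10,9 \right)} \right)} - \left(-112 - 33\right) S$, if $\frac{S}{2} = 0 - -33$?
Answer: $66270$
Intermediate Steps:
$o{\left(K,X \right)} = K X$
$k{\left(d \right)} = 7 d^{2}$ ($k{\left(d \right)} = d^{2} \cdot 7 = 7 d^{2}$)
$S = 66$ ($S = 2 \left(0 - -33\right) = 2 \left(0 + 33\right) = 2 \cdot 33 = 66$)
$k{\left(o{\left(-10,9 \right)} \right)} - \left(-112 - 33\right) S = 7 \left(\left(-10\right) 9\right)^{2} - \left(-112 - 33\right) 66 = 7 \left(-90\right)^{2} - \left(-145\right) 66 = 7 \cdot 8100 - -9570 = 56700 + 9570 = 66270$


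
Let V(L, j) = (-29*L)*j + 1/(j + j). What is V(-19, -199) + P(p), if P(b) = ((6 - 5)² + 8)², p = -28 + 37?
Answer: -43608065/398 ≈ -1.0957e+5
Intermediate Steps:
p = 9
V(L, j) = 1/(2*j) - 29*L*j (V(L, j) = -29*L*j + 1/(2*j) = 1/(2*j) - 29*L*j)
P(b) = 81 (P(b) = (1² + 8)² = (1 + 8)² = 9² = 81)
V(-19, -199) + P(p) = ((½)/(-199) - 29*(-19)*(-199)) + 81 = ((½)*(-1/199) - 109649) + 81 = (-1/398 - 109649) + 81 = -43640303/398 + 81 = -43608065/398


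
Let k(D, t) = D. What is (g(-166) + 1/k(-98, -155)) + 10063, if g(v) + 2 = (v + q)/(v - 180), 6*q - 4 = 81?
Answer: 1023488765/101724 ≈ 10061.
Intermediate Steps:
q = 85/6 (q = ⅔ + (⅙)*81 = ⅔ + 27/2 = 85/6 ≈ 14.167)
g(v) = -2 + (85/6 + v)/(-180 + v) (g(v) = -2 + (v + 85/6)/(v - 180) = -2 + (85/6 + v)/(-180 + v))
(g(-166) + 1/k(-98, -155)) + 10063 = ((2245/6 - 1*(-166))/(-180 - 166) + 1/(-98)) + 10063 = ((2245/6 + 166)/(-346) - 1/98) + 10063 = (-1/346*3241/6 - 1/98) + 10063 = (-3241/2076 - 1/98) + 10063 = -159847/101724 + 10063 = 1023488765/101724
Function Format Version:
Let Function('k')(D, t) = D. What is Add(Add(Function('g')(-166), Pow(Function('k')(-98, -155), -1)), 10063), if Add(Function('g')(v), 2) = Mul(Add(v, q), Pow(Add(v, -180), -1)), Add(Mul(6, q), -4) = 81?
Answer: Rational(1023488765, 101724) ≈ 10061.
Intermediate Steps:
q = Rational(85, 6) (q = Add(Rational(2, 3), Mul(Rational(1, 6), 81)) = Add(Rational(2, 3), Rational(27, 2)) = Rational(85, 6) ≈ 14.167)
Function('g')(v) = Add(-2, Mul(Pow(Add(-180, v), -1), Add(Rational(85, 6), v))) (Function('g')(v) = Add(-2, Mul(Add(v, Rational(85, 6)), Pow(Add(v, -180), -1))) = Add(-2, Mul(Add(Rational(85, 6), v), Pow(Add(-180, v), -1))) = Add(-2, Mul(Pow(Add(-180, v), -1), Add(Rational(85, 6), v))))
Add(Add(Function('g')(-166), Pow(Function('k')(-98, -155), -1)), 10063) = Add(Add(Mul(Pow(Add(-180, -166), -1), Add(Rational(2245, 6), Mul(-1, -166))), Pow(-98, -1)), 10063) = Add(Add(Mul(Pow(-346, -1), Add(Rational(2245, 6), 166)), Rational(-1, 98)), 10063) = Add(Add(Mul(Rational(-1, 346), Rational(3241, 6)), Rational(-1, 98)), 10063) = Add(Add(Rational(-3241, 2076), Rational(-1, 98)), 10063) = Add(Rational(-159847, 101724), 10063) = Rational(1023488765, 101724)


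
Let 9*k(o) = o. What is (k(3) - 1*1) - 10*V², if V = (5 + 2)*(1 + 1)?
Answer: -5882/3 ≈ -1960.7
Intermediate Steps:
k(o) = o/9
V = 14 (V = 7*2 = 14)
(k(3) - 1*1) - 10*V² = ((⅑)*3 - 1*1) - 10*14² = (⅓ - 1) - 10*196 = -⅔ - 1960 = -5882/3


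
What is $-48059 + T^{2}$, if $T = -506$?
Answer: $207977$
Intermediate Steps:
$-48059 + T^{2} = -48059 + \left(-506\right)^{2} = -48059 + 256036 = 207977$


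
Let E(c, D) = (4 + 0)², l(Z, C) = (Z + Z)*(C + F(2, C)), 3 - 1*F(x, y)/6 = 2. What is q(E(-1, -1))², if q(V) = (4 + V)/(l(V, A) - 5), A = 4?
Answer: 16/3969 ≈ 0.0040312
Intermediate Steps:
F(x, y) = 6 (F(x, y) = 18 - 6*2 = 18 - 12 = 6)
l(Z, C) = 2*Z*(6 + C) (l(Z, C) = (Z + Z)*(C + 6) = (2*Z)*(6 + C) = 2*Z*(6 + C))
E(c, D) = 16 (E(c, D) = 4² = 16)
q(V) = (4 + V)/(-5 + 20*V) (q(V) = (4 + V)/(2*V*(6 + 4) - 5) = (4 + V)/(2*V*10 - 5) = (4 + V)/(20*V - 5) = (4 + V)/(-5 + 20*V))
q(E(-1, -1))² = ((4 + 16)/(5*(-1 + 4*16)))² = ((⅕)*20/(-1 + 64))² = ((⅕)*20/63)² = ((⅕)*(1/63)*20)² = (4/63)² = 16/3969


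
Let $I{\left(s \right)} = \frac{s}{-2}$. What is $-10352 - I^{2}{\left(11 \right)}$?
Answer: $- \frac{41529}{4} \approx -10382.0$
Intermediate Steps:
$I{\left(s \right)} = - \frac{s}{2}$ ($I{\left(s \right)} = s \left(- \frac{1}{2}\right) = - \frac{s}{2}$)
$-10352 - I^{2}{\left(11 \right)} = -10352 - \left(\left(- \frac{1}{2}\right) 11\right)^{2} = -10352 - \left(- \frac{11}{2}\right)^{2} = -10352 - \frac{121}{4} = - \frac{41529}{4}$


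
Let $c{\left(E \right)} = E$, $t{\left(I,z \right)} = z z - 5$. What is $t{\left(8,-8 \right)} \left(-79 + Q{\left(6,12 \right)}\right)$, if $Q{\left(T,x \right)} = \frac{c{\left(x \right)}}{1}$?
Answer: $-3953$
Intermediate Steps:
$t{\left(I,z \right)} = -5 + z^{2}$ ($t{\left(I,z \right)} = z^{2} - 5 = -5 + z^{2}$)
$Q{\left(T,x \right)} = x$ ($Q{\left(T,x \right)} = \frac{x}{1} = x 1 = x$)
$t{\left(8,-8 \right)} \left(-79 + Q{\left(6,12 \right)}\right) = \left(-5 + \left(-8\right)^{2}\right) \left(-79 + 12\right) = \left(-5 + 64\right) \left(-67\right) = 59 \left(-67\right) = -3953$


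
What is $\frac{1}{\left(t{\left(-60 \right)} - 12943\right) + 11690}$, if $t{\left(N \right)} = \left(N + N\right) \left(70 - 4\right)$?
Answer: $- \frac{1}{9173} \approx -0.00010902$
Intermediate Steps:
$t{\left(N \right)} = 132 N$ ($t{\left(N \right)} = 2 N 66 = 132 N$)
$\frac{1}{\left(t{\left(-60 \right)} - 12943\right) + 11690} = \frac{1}{\left(132 \left(-60\right) - 12943\right) + 11690} = \frac{1}{\left(-7920 - 12943\right) + 11690} = \frac{1}{-20863 + 11690} = \frac{1}{-9173} = - \frac{1}{9173}$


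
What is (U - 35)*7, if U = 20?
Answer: -105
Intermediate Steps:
(U - 35)*7 = (20 - 35)*7 = -15*7 = -105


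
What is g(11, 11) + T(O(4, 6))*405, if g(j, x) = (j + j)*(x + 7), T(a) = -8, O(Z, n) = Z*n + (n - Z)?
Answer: -2844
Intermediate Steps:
O(Z, n) = n - Z + Z*n
g(j, x) = 2*j*(7 + x) (g(j, x) = (2*j)*(7 + x) = 2*j*(7 + x))
g(11, 11) + T(O(4, 6))*405 = 2*11*(7 + 11) - 8*405 = 2*11*18 - 3240 = 396 - 3240 = -2844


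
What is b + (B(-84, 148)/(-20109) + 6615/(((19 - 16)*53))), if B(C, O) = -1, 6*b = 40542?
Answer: 7245795587/1065777 ≈ 6798.6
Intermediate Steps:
b = 6757 (b = (1/6)*40542 = 6757)
b + (B(-84, 148)/(-20109) + 6615/(((19 - 16)*53))) = 6757 + (-1/(-20109) + 6615/(((19 - 16)*53))) = 6757 + (-1*(-1/20109) + 6615/((3*53))) = 6757 + (1/20109 + 6615/159) = 6757 + (1/20109 + 6615*(1/159)) = 6757 + (1/20109 + 2205/53) = 6757 + 44340398/1065777 = 7245795587/1065777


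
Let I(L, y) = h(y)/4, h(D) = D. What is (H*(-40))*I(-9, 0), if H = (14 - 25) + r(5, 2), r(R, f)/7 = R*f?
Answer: 0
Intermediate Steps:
r(R, f) = 7*R*f (r(R, f) = 7*(R*f) = 7*R*f)
I(L, y) = y/4
H = 59 (H = (14 - 25) + 7*5*2 = -11 + 70 = 59)
(H*(-40))*I(-9, 0) = (59*(-40))*((¼)*0) = -2360*0 = 0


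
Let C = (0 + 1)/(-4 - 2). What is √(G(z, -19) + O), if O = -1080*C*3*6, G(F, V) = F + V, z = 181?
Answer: 9*√42 ≈ 58.327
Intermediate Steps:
C = -⅙ (C = 1/(-6) = 1*(-⅙) = -⅙ ≈ -0.16667)
O = 3240 (O = -1080*(-⅙*3)*6 = -(-540)*6 = -1080*(-3) = 3240)
√(G(z, -19) + O) = √((181 - 19) + 3240) = √(162 + 3240) = √3402 = 9*√42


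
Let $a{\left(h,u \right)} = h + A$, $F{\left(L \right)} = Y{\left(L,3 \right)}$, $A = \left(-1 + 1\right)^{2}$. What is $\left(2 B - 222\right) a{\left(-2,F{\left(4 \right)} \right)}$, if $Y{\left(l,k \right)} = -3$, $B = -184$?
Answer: $1180$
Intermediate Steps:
$A = 0$ ($A = 0^{2} = 0$)
$F{\left(L \right)} = -3$
$a{\left(h,u \right)} = h$ ($a{\left(h,u \right)} = h + 0 = h$)
$\left(2 B - 222\right) a{\left(-2,F{\left(4 \right)} \right)} = \left(2 \left(-184\right) - 222\right) \left(-2\right) = \left(-368 - 222\right) \left(-2\right) = \left(-590\right) \left(-2\right) = 1180$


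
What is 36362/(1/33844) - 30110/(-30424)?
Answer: 18720427666991/15212 ≈ 1.2306e+9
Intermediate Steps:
36362/(1/33844) - 30110/(-30424) = 36362/(1/33844) - 30110*(-1/30424) = 36362*33844 + 15055/15212 = 1230635528 + 15055/15212 = 18720427666991/15212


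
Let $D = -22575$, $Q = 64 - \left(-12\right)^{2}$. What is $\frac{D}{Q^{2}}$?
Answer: $- \frac{903}{256} \approx -3.5273$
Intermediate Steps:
$Q = -80$ ($Q = 64 - 144 = -80$)
$\frac{D}{Q^{2}} = - \frac{22575}{\left(-80\right)^{2}} = - \frac{22575}{6400} = \left(-22575\right) \frac{1}{6400} = - \frac{903}{256}$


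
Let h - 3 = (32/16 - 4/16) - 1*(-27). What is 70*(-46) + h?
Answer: -12753/4 ≈ -3188.3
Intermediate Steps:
h = 127/4 (h = 3 + ((32/16 - 4/16) - 1*(-27)) = 3 + ((32*(1/16) - 4*1/16) + 27) = 3 + ((2 - 1/4) + 27) = 3 + (7/4 + 27) = 3 + 115/4 = 127/4 ≈ 31.750)
70*(-46) + h = 70*(-46) + 127/4 = -3220 + 127/4 = -12753/4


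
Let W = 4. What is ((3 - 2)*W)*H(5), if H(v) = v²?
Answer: 100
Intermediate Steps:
((3 - 2)*W)*H(5) = ((3 - 2)*4)*5² = (1*4)*25 = 4*25 = 100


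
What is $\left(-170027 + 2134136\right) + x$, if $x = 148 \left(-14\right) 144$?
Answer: $1665741$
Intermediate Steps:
$x = -298368$ ($x = \left(-2072\right) 144 = -298368$)
$\left(-170027 + 2134136\right) + x = \left(-170027 + 2134136\right) - 298368 = 1964109 - 298368 = 1665741$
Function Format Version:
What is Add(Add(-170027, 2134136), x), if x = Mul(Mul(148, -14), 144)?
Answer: 1665741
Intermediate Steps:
x = -298368 (x = Mul(-2072, 144) = -298368)
Add(Add(-170027, 2134136), x) = Add(Add(-170027, 2134136), -298368) = Add(1964109, -298368) = 1665741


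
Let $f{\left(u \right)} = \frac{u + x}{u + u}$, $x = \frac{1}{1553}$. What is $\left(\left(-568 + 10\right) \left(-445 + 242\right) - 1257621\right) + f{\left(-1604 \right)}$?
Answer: $- \frac{5701161727317}{4982024} \approx -1.1443 \cdot 10^{6}$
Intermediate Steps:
$x = \frac{1}{1553} \approx 0.00064391$
$f{\left(u \right)} = \frac{\frac{1}{1553} + u}{2 u}$ ($f{\left(u \right)} = \frac{u + \frac{1}{1553}}{u + u} = \frac{\frac{1}{1553} + u}{2 u}$)
$\left(\left(-568 + 10\right) \left(-445 + 242\right) - 1257621\right) + f{\left(-1604 \right)} = \left(\left(-568 + 10\right) \left(-445 + 242\right) - 1257621\right) + \frac{1 + 1553 \left(-1604\right)}{3106 \left(-1604\right)} = \left(\left(-558\right) \left(-203\right) - 1257621\right) + \frac{1}{3106} \left(- \frac{1}{1604}\right) \left(1 - 2491012\right) = \left(113274 - 1257621\right) + \frac{1}{3106} \left(- \frac{1}{1604}\right) \left(-2491011\right) = -1144347 + \frac{2491011}{4982024} = - \frac{5701161727317}{4982024}$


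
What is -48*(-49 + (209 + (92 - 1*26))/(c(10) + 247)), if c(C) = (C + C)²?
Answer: 1508544/647 ≈ 2331.6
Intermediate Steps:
c(C) = 4*C² (c(C) = (2*C)² = 4*C²)
-48*(-49 + (209 + (92 - 1*26))/(c(10) + 247)) = -48*(-49 + (209 + (92 - 1*26))/(4*10² + 247)) = -48*(-49 + (209 + (92 - 26))/(4*100 + 247)) = -48*(-49 + (209 + 66)/(400 + 247)) = -48*(-49 + 275/647) = -48*(-31428/647) = 1508544/647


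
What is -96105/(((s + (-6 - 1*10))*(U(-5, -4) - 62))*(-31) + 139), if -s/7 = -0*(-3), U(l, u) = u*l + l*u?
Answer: 32035/3591 ≈ 8.9209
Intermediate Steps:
U(l, u) = 2*l*u (U(l, u) = l*u + l*u = 2*l*u)
s = 0 (s = -(-21)*0*(-3) = -(-21)*0 = -7*0 = 0)
-96105/(((s + (-6 - 1*10))*(U(-5, -4) - 62))*(-31) + 139) = -96105/(((0 + (-6 - 1*10))*(2*(-5)*(-4) - 62))*(-31) + 139) = -96105/(((0 + (-6 - 10))*(40 - 62))*(-31) + 139) = -96105/(((0 - 16)*(-22))*(-31) + 139) = -96105/(-16*(-22)*(-31) + 139) = -96105/(352*(-31) + 139) = -96105/(-10912 + 139) = -96105/(-10773) = -96105*(-1/10773) = 32035/3591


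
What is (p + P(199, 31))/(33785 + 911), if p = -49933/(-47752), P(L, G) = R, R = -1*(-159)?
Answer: 7642501/1656803392 ≈ 0.0046128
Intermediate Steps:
R = 159
P(L, G) = 159
p = 49933/47752 (p = -49933*(-1/47752) = 49933/47752 ≈ 1.0457)
(p + P(199, 31))/(33785 + 911) = (49933/47752 + 159)/(33785 + 911) = (7642501/47752)/34696 = (7642501/47752)*(1/34696) = 7642501/1656803392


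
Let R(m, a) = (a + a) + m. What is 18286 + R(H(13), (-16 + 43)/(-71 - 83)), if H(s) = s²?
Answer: 1421008/77 ≈ 18455.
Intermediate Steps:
R(m, a) = m + 2*a (R(m, a) = 2*a + m = m + 2*a)
18286 + R(H(13), (-16 + 43)/(-71 - 83)) = 18286 + (13² + 2*((-16 + 43)/(-71 - 83))) = 18286 + (169 + 2*(27/(-154))) = 18286 + (169 + 2*(27*(-1/154))) = 18286 + (169 + 2*(-27/154)) = 18286 + (169 - 27/77) = 18286 + 12986/77 = 1421008/77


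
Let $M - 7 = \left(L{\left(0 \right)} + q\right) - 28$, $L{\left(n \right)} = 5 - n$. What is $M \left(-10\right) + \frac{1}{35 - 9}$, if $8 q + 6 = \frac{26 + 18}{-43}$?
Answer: $\frac{94369}{559} \approx 168.82$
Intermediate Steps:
$q = - \frac{151}{172}$ ($q = - \frac{3}{4} + \frac{\left(26 + 18\right) \frac{1}{-43}}{8} = - \frac{3}{4} + \frac{44 \left(- \frac{1}{43}\right)}{8} = - \frac{3}{4} + \frac{1}{8} \left(- \frac{44}{43}\right) = - \frac{3}{4} - \frac{11}{86} = - \frac{151}{172} \approx -0.87791$)
$M = - \frac{2903}{172}$ ($M = 7 + \left(\left(\left(5 - 0\right) - \frac{151}{172}\right) - 28\right) = 7 + \left(\left(\left(5 + 0\right) - \frac{151}{172}\right) - 28\right) = 7 + \left(\left(5 - \frac{151}{172}\right) - 28\right) = 7 + \left(\frac{709}{172} - 28\right) = 7 - \frac{4107}{172} = - \frac{2903}{172} \approx -16.878$)
$M \left(-10\right) + \frac{1}{35 - 9} = \left(- \frac{2903}{172}\right) \left(-10\right) + \frac{1}{35 - 9} = \frac{14515}{86} + \frac{1}{26} = \frac{94369}{559}$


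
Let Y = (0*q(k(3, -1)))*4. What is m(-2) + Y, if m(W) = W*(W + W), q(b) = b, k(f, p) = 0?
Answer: 8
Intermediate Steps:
m(W) = 2*W² (m(W) = W*(2*W) = 2*W²)
Y = 0 (Y = (0*0)*4 = 0*4 = 0)
m(-2) + Y = 2*(-2)² + 0 = 2*4 + 0 = 8 + 0 = 8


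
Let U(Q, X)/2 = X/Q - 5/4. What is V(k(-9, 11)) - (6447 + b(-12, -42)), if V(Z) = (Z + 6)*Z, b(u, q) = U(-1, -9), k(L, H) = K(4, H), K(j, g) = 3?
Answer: -12871/2 ≈ -6435.5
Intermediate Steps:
k(L, H) = 3
U(Q, X) = -5/2 + 2*X/Q (U(Q, X) = 2*(X/Q - 5/4) = 2*(-5/4 + X/Q) = -5/2 + 2*X/Q)
b(u, q) = 31/2 (b(u, q) = -5/2 + 2*(-9)/(-1) = -5/2 + 2*(-9)*(-1) = -5/2 + 18 = 31/2)
V(Z) = Z*(6 + Z) (V(Z) = (6 + Z)*Z = Z*(6 + Z))
V(k(-9, 11)) - (6447 + b(-12, -42)) = 3*(6 + 3) - (6447 + 31/2) = 3*9 - 1*12925/2 = 27 - 12925/2 = -12871/2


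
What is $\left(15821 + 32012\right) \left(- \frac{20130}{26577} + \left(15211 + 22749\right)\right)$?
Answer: $\frac{16085325724690}{8859} \approx 1.8157 \cdot 10^{9}$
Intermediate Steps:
$\left(15821 + 32012\right) \left(- \frac{20130}{26577} + \left(15211 + 22749\right)\right) = 47833 \left(\left(-20130\right) \frac{1}{26577} + 37960\right) = 47833 \left(- \frac{6710}{8859} + 37960\right) = 47833 \cdot \frac{336280930}{8859} = \frac{16085325724690}{8859}$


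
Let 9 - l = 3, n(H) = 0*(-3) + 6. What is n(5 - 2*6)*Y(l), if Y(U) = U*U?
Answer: 216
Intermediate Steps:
n(H) = 6 (n(H) = 0 + 6 = 6)
l = 6 (l = 9 - 1*3 = 9 - 3 = 6)
Y(U) = U²
n(5 - 2*6)*Y(l) = 6*6² = 6*36 = 216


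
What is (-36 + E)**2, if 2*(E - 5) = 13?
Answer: 2401/4 ≈ 600.25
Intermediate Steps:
E = 23/2 (E = 5 + (1/2)*13 = 5 + 13/2 = 23/2 ≈ 11.500)
(-36 + E)**2 = (-36 + 23/2)**2 = (-49/2)**2 = 2401/4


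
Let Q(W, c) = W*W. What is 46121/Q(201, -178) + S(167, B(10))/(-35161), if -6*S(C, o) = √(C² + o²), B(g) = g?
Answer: 46121/40401 + √27989/210966 ≈ 1.1424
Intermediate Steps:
Q(W, c) = W²
S(C, o) = -√(C² + o²)/6
46121/Q(201, -178) + S(167, B(10))/(-35161) = 46121/(201²) - √(167² + 10²)/6/(-35161) = 46121/40401 - √(27889 + 100)/6*(-1/35161) = 46121*(1/40401) - √27989/6*(-1/35161) = 46121/40401 + √27989/210966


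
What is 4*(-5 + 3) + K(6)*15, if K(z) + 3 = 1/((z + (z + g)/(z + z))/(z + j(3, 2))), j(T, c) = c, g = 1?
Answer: -2747/79 ≈ -34.772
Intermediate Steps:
K(z) = -3 + (2 + z)/(z + (1 + z)/(2*z)) (K(z) = -3 + 1/((z + (z + 1)/(z + z))/(z + 2)) = -3 + 1/((z + (1 + z)/((2*z)))/(2 + z)) = -3 + 1/((z + (1 + z)*(1/(2*z)))/(2 + z)) = -3 + 1/((z + (1 + z)/(2*z))/(2 + z)) = -3 + (2 + z)/(z + (1 + z)/(2*z)))
4*(-5 + 3) + K(6)*15 = 4*(-5 + 3) + ((-3 + 6 - 4*6**2)/(1 + 6 + 2*6**2))*15 = 4*(-2) + ((-3 + 6 - 4*36)/(1 + 6 + 2*36))*15 = -8 + ((-3 + 6 - 144)/(1 + 6 + 72))*15 = -8 + (-141/79)*15 = -8 + ((1/79)*(-141))*15 = -8 - 141/79*15 = -8 - 2115/79 = -2747/79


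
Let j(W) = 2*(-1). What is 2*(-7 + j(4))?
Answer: -18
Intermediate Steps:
j(W) = -2
2*(-7 + j(4)) = 2*(-7 - 2) = 2*(-9) = -18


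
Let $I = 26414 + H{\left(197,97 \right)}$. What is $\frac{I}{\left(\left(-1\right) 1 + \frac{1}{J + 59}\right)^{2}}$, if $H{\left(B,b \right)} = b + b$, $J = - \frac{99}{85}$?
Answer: $\frac{643037026048}{23338561} \approx 27553.0$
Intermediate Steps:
$J = - \frac{99}{85}$ ($J = \left(-99\right) \frac{1}{85} = - \frac{99}{85} \approx -1.1647$)
$H{\left(B,b \right)} = 2 b$
$I = 26608$ ($I = 26414 + 2 \cdot 97 = 26414 + 194 = 26608$)
$\frac{I}{\left(\left(-1\right) 1 + \frac{1}{J + 59}\right)^{2}} = \frac{26608}{\left(\left(-1\right) 1 + \frac{1}{- \frac{99}{85} + 59}\right)^{2}} = \frac{26608}{\left(-1 + \frac{1}{\frac{4916}{85}}\right)^{2}} = \frac{26608}{\left(-1 + \frac{85}{4916}\right)^{2}} = \frac{26608}{\left(- \frac{4831}{4916}\right)^{2}} = \frac{26608}{\frac{23338561}{24167056}} = 26608 \cdot \frac{24167056}{23338561} = \frac{643037026048}{23338561}$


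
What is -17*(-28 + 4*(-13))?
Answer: 1360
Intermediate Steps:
-17*(-28 + 4*(-13)) = -17*(-28 - 52) = -17*(-80) = 1360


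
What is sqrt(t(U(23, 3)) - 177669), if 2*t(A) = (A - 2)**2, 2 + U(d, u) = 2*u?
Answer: I*sqrt(177667) ≈ 421.51*I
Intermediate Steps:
U(d, u) = -2 + 2*u
t(A) = (-2 + A)**2/2 (t(A) = (A - 2)**2/2 = (-2 + A)**2/2)
sqrt(t(U(23, 3)) - 177669) = sqrt((-2 + (-2 + 2*3))**2/2 - 177669) = sqrt((-2 + (-2 + 6))**2/2 - 177669) = sqrt((-2 + 4)**2/2 - 177669) = sqrt((1/2)*2**2 - 177669) = sqrt((1/2)*4 - 177669) = sqrt(2 - 177669) = sqrt(-177667) = I*sqrt(177667)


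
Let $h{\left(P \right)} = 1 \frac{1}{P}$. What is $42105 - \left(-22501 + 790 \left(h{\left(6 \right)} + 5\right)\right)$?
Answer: $\frac{181573}{3} \approx 60524.0$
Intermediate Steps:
$h{\left(P \right)} = \frac{1}{P}$
$42105 - \left(-22501 + 790 \left(h{\left(6 \right)} + 5\right)\right) = 42105 + \left(22501 - 790 \left(\frac{1}{6} + 5\right)\right) = 42105 + \left(22501 - 790 \cdot \frac{31}{6}\right) = 42105 + \left(22501 - \frac{12245}{3}\right) = 42105 + \frac{55258}{3} = \frac{181573}{3}$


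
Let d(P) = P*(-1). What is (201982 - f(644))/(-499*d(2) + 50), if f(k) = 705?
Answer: 201277/1048 ≈ 192.06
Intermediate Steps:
d(P) = -P
(201982 - f(644))/(-499*d(2) + 50) = (201982 - 1*705)/(-(-499)*2 + 50) = (201982 - 705)/(-499*(-2) + 50) = 201277/(998 + 50) = 201277/1048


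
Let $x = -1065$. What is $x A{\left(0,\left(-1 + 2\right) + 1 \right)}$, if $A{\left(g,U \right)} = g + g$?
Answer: $0$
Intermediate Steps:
$A{\left(g,U \right)} = 2 g$
$x A{\left(0,\left(-1 + 2\right) + 1 \right)} = - 1065 \cdot 2 \cdot 0 = \left(-1065\right) 0 = 0$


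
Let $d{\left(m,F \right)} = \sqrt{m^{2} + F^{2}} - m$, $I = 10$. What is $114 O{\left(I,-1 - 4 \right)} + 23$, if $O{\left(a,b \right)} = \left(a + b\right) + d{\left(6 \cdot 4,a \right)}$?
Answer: $821$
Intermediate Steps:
$d{\left(m,F \right)} = \sqrt{F^{2} + m^{2}} - m$
$O{\left(a,b \right)} = -24 + a + b + \sqrt{576 + a^{2}}$ ($O{\left(a,b \right)} = \left(a + b\right) + \left(\sqrt{a^{2} + \left(6 \cdot 4\right)^{2}} - 6 \cdot 4\right) = \left(a + b\right) + \left(\sqrt{a^{2} + 24^{2}} - 24\right) = \left(a + b\right) + \left(\sqrt{a^{2} + 576} - 24\right) = \left(a + b\right) + \left(\sqrt{576 + a^{2}} - 24\right) = \left(a + b\right) + \left(-24 + \sqrt{576 + a^{2}}\right) = -24 + a + b + \sqrt{576 + a^{2}}$)
$114 O{\left(I,-1 - 4 \right)} + 23 = 114 \left(-24 + 10 - 5 + \sqrt{576 + 10^{2}}\right) + 23 = 114 \left(-24 + 10 - 5 + \sqrt{576 + 100}\right) + 23 = 114 \left(-24 + 10 - 5 + \sqrt{676}\right) + 23 = 114 \left(-24 + 10 - 5 + 26\right) + 23 = 114 \cdot 7 + 23 = 798 + 23 = 821$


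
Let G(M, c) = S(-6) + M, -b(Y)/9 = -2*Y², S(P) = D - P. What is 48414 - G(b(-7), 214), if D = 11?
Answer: 47515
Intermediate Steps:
S(P) = 11 - P
b(Y) = 18*Y² (b(Y) = -(-18)*Y² = 18*Y²)
G(M, c) = 17 + M (G(M, c) = (11 - 1*(-6)) + M = (11 + 6) + M = 17 + M)
48414 - G(b(-7), 214) = 48414 - (17 + 18*(-7)²) = 48414 - (17 + 18*49) = 48414 - (17 + 882) = 48414 - 1*899 = 48414 - 899 = 47515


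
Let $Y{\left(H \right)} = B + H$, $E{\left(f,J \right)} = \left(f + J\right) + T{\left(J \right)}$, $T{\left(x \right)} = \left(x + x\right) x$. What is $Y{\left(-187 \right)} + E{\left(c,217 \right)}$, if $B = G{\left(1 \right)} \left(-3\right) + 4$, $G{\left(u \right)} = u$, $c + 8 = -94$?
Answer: $94107$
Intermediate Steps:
$c = -102$ ($c = -8 - 94 = -102$)
$B = 1$ ($B = 1 \left(-3\right) + 4 = -3 + 4 = 1$)
$T{\left(x \right)} = 2 x^{2}$ ($T{\left(x \right)} = 2 x x = 2 x^{2}$)
$E{\left(f,J \right)} = J + f + 2 J^{2}$ ($E{\left(f,J \right)} = \left(f + J\right) + 2 J^{2} = \left(J + f\right) + 2 J^{2} = J + f + 2 J^{2}$)
$Y{\left(H \right)} = 1 + H$
$Y{\left(-187 \right)} + E{\left(c,217 \right)} = \left(1 - 187\right) + \left(217 - 102 + 2 \cdot 217^{2}\right) = -186 + \left(217 - 102 + 2 \cdot 47089\right) = -186 + \left(217 - 102 + 94178\right) = -186 + 94293 = 94107$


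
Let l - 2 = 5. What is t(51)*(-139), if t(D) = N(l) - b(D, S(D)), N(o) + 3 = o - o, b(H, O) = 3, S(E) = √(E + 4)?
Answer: 834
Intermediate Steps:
l = 7 (l = 2 + 5 = 7)
S(E) = √(4 + E)
N(o) = -3 (N(o) = -3 + (o - o) = -3 + 0 = -3)
t(D) = -6 (t(D) = -3 - 1*3 = -3 - 3 = -6)
t(51)*(-139) = -6*(-139) = 834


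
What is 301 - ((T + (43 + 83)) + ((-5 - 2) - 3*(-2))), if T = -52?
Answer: 228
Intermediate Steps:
301 - ((T + (43 + 83)) + ((-5 - 2) - 3*(-2))) = 301 - ((-52 + (43 + 83)) + ((-5 - 2) - 3*(-2))) = 301 - ((-52 + 126) + (-7 + 6)) = 301 - (74 - 1) = 301 - 1*73 = 301 - 73 = 228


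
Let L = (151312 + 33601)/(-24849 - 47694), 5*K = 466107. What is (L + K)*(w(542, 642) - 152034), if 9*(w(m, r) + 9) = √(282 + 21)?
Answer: -1713619664040016/120905 + 33811875536*√303/3264435 ≈ -1.4173e+10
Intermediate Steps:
K = 466107/5 (K = (⅕)*466107 = 466107/5 ≈ 93221.)
w(m, r) = -9 + √303/9 (w(m, r) = -9 + √(282 + 21)/9 = -9 + √303/9)
L = -184913/72543 (L = 184913/(-72543) = 184913*(-1/72543) = -184913/72543 ≈ -2.5490)
(L + K)*(w(542, 642) - 152034) = (-184913/72543 + 466107/5)*((-9 + √303/9) - 152034) = 33811875536*(-152043 + √303/9)/362715 = -1713619664040016/120905 + 33811875536*√303/3264435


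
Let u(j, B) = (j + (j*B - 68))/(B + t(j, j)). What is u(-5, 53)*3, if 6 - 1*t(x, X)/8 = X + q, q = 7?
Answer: -1014/85 ≈ -11.929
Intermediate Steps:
t(x, X) = -8 - 8*X (t(x, X) = 48 - 8*(X + 7) = 48 - 8*(7 + X) = 48 + (-56 - 8*X) = -8 - 8*X)
u(j, B) = (-68 + j + B*j)/(-8 + B - 8*j) (u(j, B) = (j + (j*B - 68))/(B + (-8 - 8*j)) = (j + (B*j - 68))/(-8 + B - 8*j) = (j + (-68 + B*j))/(-8 + B - 8*j) = (-68 + j + B*j)/(-8 + B - 8*j))
u(-5, 53)*3 = ((68 - 1*(-5) - 1*53*(-5))/(8 - 1*53 + 8*(-5)))*3 = ((68 + 5 + 265)/(8 - 53 - 40))*3 = (338/(-85))*3 = -1/85*338*3 = -338/85*3 = -1014/85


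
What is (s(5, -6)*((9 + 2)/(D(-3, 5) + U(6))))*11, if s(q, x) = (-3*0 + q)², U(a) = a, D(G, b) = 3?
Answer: 3025/9 ≈ 336.11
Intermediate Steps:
s(q, x) = q² (s(q, x) = (0 + q)² = q²)
(s(5, -6)*((9 + 2)/(D(-3, 5) + U(6))))*11 = (5²*((9 + 2)/(3 + 6)))*11 = (25*(11/9))*11 = (275/9)*11 = 3025/9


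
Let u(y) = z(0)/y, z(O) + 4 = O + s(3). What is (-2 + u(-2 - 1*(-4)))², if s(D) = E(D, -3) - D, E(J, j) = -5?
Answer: 64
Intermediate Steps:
s(D) = -5 - D
z(O) = -12 + O (z(O) = -4 + (O + (-5 - 1*3)) = -4 + (O + (-5 - 3)) = -4 + (O - 8) = -4 + (-8 + O) = -12 + O)
u(y) = -12/y (u(y) = (-12 + 0)/y = -12/y)
(-2 + u(-2 - 1*(-4)))² = (-2 - 12/(-2 - 1*(-4)))² = (-2 - 12/(-2 + 4))² = (-2 - 12/2)² = (-2 - 12*½)² = (-2 - 6)² = (-8)² = 64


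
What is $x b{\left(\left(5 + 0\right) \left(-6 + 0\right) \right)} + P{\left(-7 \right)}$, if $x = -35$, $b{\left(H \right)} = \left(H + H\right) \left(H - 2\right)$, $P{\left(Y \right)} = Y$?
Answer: $-67207$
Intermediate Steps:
$b{\left(H \right)} = 2 H \left(-2 + H\right)$
$x b{\left(\left(5 + 0\right) \left(-6 + 0\right) \right)} + P{\left(-7 \right)} = - 35 \cdot 2 \left(5 + 0\right) \left(-6 + 0\right) \left(-2 + \left(5 + 0\right) \left(-6 + 0\right)\right) - 7 = - 35 \cdot 2 \cdot 5 \left(-6\right) \left(-2 + 5 \left(-6\right)\right) - 7 = - 35 \cdot 2 \left(-30\right) \left(-2 - 30\right) - 7 = - 35 \cdot 2 \left(-30\right) \left(-32\right) - 7 = \left(-35\right) 1920 - 7 = -67200 - 7 = -67207$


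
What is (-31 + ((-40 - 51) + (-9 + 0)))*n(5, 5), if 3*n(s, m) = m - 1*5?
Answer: 0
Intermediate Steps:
n(s, m) = -5/3 + m/3 (n(s, m) = (m - 1*5)/3 = (m - 5)/3 = (-5 + m)/3 = -5/3 + m/3)
(-31 + ((-40 - 51) + (-9 + 0)))*n(5, 5) = (-31 + ((-40 - 51) + (-9 + 0)))*(-5/3 + (⅓)*5) = (-31 + (-91 - 9))*(-5/3 + 5/3) = (-31 - 100)*0 = -131*0 = 0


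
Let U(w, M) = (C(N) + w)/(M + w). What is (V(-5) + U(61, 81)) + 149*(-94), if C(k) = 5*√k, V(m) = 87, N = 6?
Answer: -1976437/142 + 5*√6/142 ≈ -13918.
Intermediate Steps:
U(w, M) = (w + 5*√6)/(M + w) (U(w, M) = (5*√6 + w)/(M + w) = (w + 5*√6)/(M + w))
(V(-5) + U(61, 81)) + 149*(-94) = (87 + (61 + 5*√6)/(81 + 61)) + 149*(-94) = (87 + (61 + 5*√6)/142) - 14006 = (87 + (61/142 + 5*√6/142)) - 14006 = (12415/142 + 5*√6/142) - 14006 = -1976437/142 + 5*√6/142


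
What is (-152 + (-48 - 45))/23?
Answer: -245/23 ≈ -10.652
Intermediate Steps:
(-152 + (-48 - 45))/23 = (-152 - 93)/23 = (1/23)*(-245) = -245/23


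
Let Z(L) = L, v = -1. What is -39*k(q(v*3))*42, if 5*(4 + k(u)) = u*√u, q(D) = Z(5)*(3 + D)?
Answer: 6552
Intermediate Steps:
q(D) = 15 + 5*D (q(D) = 5*(3 + D) = 15 + 5*D)
k(u) = -4 + u^(3/2)/5 (k(u) = -4 + (u*√u)/5 = -4 + u^(3/2)/5)
-39*k(q(v*3))*42 = -39*(-4 + (15 + 5*(-1*3))^(3/2)/5)*42 = -39*(-4 + (15 + 5*(-3))^(3/2)/5)*42 = -39*(-4 + (15 - 15)^(3/2)/5)*42 = -39*(-4 + 0^(3/2)/5)*42 = -39*(-4 + (⅕)*0)*42 = -39*(-4 + 0)*42 = -39*(-4)*42 = 156*42 = 6552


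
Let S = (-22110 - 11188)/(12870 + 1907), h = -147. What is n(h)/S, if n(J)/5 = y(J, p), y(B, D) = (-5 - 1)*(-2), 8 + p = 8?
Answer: -443310/16649 ≈ -26.627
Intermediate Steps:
p = 0 (p = -8 + 8 = 0)
y(B, D) = 12 (y(B, D) = -6*(-2) = 12)
n(J) = 60 (n(J) = 5*12 = 60)
S = -33298/14777 ≈ -2.2534
n(h)/S = 60/(-33298/14777) = 60*(-14777/33298) = -443310/16649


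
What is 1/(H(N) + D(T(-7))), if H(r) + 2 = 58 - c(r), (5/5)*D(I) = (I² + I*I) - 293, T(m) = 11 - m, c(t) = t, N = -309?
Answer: 1/720 ≈ 0.0013889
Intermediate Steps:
D(I) = -293 + 2*I² (D(I) = (I² + I*I) - 293 = (I² + I²) - 293 = 2*I² - 293 = -293 + 2*I²)
H(r) = 56 - r (H(r) = -2 + (58 - r) = 56 - r)
1/(H(N) + D(T(-7))) = 1/((56 - 1*(-309)) + (-293 + 2*(11 - 1*(-7))²)) = 1/((56 + 309) + (-293 + 2*(11 + 7)²)) = 1/(365 + (-293 + 2*18²)) = 1/(365 + (-293 + 2*324)) = 1/(365 + (-293 + 648)) = 1/(365 + 355) = 1/720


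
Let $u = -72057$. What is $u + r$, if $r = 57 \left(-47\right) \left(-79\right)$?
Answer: $139584$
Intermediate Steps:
$r = 211641$ ($r = \left(-2679\right) \left(-79\right) = 211641$)
$u + r = -72057 + 211641 = 139584$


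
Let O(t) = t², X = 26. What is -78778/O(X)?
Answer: -39389/338 ≈ -116.54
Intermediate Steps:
-78778/O(X) = -78778/(26²) = -78778/676 = -78778*1/676 = -39389/338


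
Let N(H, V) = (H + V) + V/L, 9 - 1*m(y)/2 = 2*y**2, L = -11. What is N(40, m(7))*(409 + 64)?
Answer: -57620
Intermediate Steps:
m(y) = 18 - 4*y**2
N(H, V) = H + 10*V/11 (N(H, V) = (H + V) + V/(-11) = (H + V) + V*(-1/11) = (H + V) - V/11 = H + 10*V/11)
N(40, m(7))*(409 + 64) = (40 + 10*(18 - 4*7**2)/11)*(409 + 64) = (40 + 10*(18 - 4*49)/11)*473 = (40 + 10*(18 - 196)/11)*473 = (40 + (10/11)*(-178))*473 = (40 - 1780/11)*473 = -1340/11*473 = -57620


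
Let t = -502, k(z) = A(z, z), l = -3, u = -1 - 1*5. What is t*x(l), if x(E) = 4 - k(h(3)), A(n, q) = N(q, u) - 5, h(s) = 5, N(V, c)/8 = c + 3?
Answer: -16566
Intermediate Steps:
u = -6 (u = -1 - 5 = -6)
N(V, c) = 24 + 8*c (N(V, c) = 8*(c + 3) = 8*(3 + c) = 24 + 8*c)
A(n, q) = -29 (A(n, q) = (24 + 8*(-6)) - 5 = (24 - 48) - 5 = -24 - 5 = -29)
k(z) = -29
x(E) = 33 (x(E) = 4 - 1*(-29) = 4 + 29 = 33)
t*x(l) = -502*33 = -16566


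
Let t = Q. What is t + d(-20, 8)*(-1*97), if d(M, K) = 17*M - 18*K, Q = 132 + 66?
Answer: 47146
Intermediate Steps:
Q = 198
d(M, K) = -18*K + 17*M
t = 198
t + d(-20, 8)*(-1*97) = 198 + (-18*8 + 17*(-20))*(-1*97) = 198 + (-144 - 340)*(-97) = 198 - 484*(-97) = 198 + 46948 = 47146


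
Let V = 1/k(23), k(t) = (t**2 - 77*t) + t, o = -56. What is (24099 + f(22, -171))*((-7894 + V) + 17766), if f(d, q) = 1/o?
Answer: 16240355927081/68264 ≈ 2.3791e+8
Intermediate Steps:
k(t) = t**2 - 76*t
f(d, q) = -1/56 (f(d, q) = 1/(-56) = -1/56)
V = -1/1219 (V = 1/(23*(-76 + 23)) = 1/(23*(-53)) = 1/(-1219) = -1/1219 ≈ -0.00082034)
(24099 + f(22, -171))*((-7894 + V) + 17766) = (24099 - 1/56)*((-7894 - 1/1219) + 17766) = 1349543*(-9622787/1219 + 17766)/56 = (1349543/56)*(12033967/1219) = 16240355927081/68264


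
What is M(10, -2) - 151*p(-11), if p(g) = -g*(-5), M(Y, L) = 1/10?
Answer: 83051/10 ≈ 8305.1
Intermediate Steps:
M(Y, L) = 1/10
p(g) = 5*g
M(10, -2) - 151*p(-11) = 1/10 - 755*(-11) = 1/10 - 151*(-55) = 1/10 + 8305 = 83051/10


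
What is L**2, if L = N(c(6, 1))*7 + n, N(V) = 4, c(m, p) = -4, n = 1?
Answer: 841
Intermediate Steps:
L = 29 (L = 4*7 + 1 = 28 + 1 = 29)
L**2 = 29**2 = 841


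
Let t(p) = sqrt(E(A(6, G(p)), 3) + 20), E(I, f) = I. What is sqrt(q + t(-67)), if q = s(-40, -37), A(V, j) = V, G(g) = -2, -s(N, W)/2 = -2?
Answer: sqrt(4 + sqrt(26)) ≈ 3.0165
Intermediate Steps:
s(N, W) = 4 (s(N, W) = -2*(-2) = 4)
q = 4
t(p) = sqrt(26) (t(p) = sqrt(6 + 20) = sqrt(26))
sqrt(q + t(-67)) = sqrt(4 + sqrt(26))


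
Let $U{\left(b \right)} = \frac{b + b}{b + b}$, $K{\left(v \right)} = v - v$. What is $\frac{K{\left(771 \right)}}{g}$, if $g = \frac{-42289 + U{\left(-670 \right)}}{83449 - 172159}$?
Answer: $0$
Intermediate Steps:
$K{\left(v \right)} = 0$
$U{\left(b \right)} = 1$ ($U{\left(b \right)} = \frac{2 b}{2 b} = 2 b \frac{1}{2 b} = 1$)
$g = \frac{7048}{14785}$ ($g = \frac{-42289 + 1}{83449 - 172159} = - \frac{42288}{-88710} = \left(-42288\right) \left(- \frac{1}{88710}\right) = \frac{7048}{14785} \approx 0.4767$)
$\frac{K{\left(771 \right)}}{g} = \frac{0}{\frac{7048}{14785}} = 0 \cdot \frac{14785}{7048} = 0$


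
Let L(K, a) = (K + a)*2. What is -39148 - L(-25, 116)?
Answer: -39330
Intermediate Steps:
L(K, a) = 2*K + 2*a
-39148 - L(-25, 116) = -39148 - (2*(-25) + 2*116) = -39148 - (-50 + 232) = -39148 - 1*182 = -39148 - 182 = -39330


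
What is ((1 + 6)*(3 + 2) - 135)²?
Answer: 10000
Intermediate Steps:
((1 + 6)*(3 + 2) - 135)² = (7*5 - 135)² = (35 - 135)² = (-100)² = 10000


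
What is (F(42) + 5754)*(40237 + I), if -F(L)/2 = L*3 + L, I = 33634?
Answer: 400233078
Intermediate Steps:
F(L) = -8*L (F(L) = -2*(L*3 + L) = -2*(3*L + L) = -8*L)
(F(42) + 5754)*(40237 + I) = (-8*42 + 5754)*(40237 + 33634) = (-336 + 5754)*73871 = 5418*73871 = 400233078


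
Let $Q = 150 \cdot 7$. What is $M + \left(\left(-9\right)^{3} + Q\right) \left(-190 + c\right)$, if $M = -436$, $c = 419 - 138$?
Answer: $28775$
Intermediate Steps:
$Q = 1050$
$c = 281$
$M + \left(\left(-9\right)^{3} + Q\right) \left(-190 + c\right) = -436 + \left(\left(-9\right)^{3} + 1050\right) \left(-190 + 281\right) = -436 + \left(-729 + 1050\right) 91 = -436 + 321 \cdot 91 = -436 + 29211 = 28775$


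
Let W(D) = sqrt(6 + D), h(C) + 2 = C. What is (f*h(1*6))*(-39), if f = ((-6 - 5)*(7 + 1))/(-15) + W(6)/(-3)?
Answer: -4576/5 + 104*sqrt(3) ≈ -735.07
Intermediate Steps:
h(C) = -2 + C
f = 88/15 - 2*sqrt(3)/3 (f = ((-6 - 5)*(7 + 1))/(-15) + sqrt(6 + 6)/(-3) = -11*8*(-1/15) + sqrt(12)*(-1/3) = -88*(-1/15) + (2*sqrt(3))*(-1/3) = 88/15 - 2*sqrt(3)/3 ≈ 4.7120)
(f*h(1*6))*(-39) = ((88/15 - 2*sqrt(3)/3)*(-2 + 1*6))*(-39) = ((88/15 - 2*sqrt(3)/3)*(-2 + 6))*(-39) = ((88/15 - 2*sqrt(3)/3)*4)*(-39) = (352/15 - 8*sqrt(3)/3)*(-39) = -4576/5 + 104*sqrt(3)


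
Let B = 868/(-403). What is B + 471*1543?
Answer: 9447761/13 ≈ 7.2675e+5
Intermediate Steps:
B = -28/13 (B = 868*(-1/403) = -28/13 ≈ -2.1538)
B + 471*1543 = -28/13 + 471*1543 = -28/13 + 726753 = 9447761/13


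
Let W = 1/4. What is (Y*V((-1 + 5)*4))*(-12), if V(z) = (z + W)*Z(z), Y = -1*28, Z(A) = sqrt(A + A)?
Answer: 21840*sqrt(2) ≈ 30886.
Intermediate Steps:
W = 1/4 ≈ 0.25000
Z(A) = sqrt(2)*sqrt(A) (Z(A) = sqrt(2*A) = sqrt(2)*sqrt(A))
Y = -28
V(z) = sqrt(2)*sqrt(z)*(1/4 + z) (V(z) = (z + 1/4)*(sqrt(2)*sqrt(z)) = (1/4 + z)*(sqrt(2)*sqrt(z)) = sqrt(2)*sqrt(z)*(1/4 + z))
(Y*V((-1 + 5)*4))*(-12) = -28*sqrt(2)*sqrt((-1 + 5)*4)*(1/4 + (-1 + 5)*4)*(-12) = -28*sqrt(2)*sqrt(4*4)*(1/4 + 4*4)*(-12) = -28*sqrt(2)*sqrt(16)*(1/4 + 16)*(-12) = -28*sqrt(2)*4*65/4*(-12) = -1820*sqrt(2)*(-12) = 21840*sqrt(2)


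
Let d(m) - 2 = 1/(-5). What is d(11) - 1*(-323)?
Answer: 1624/5 ≈ 324.80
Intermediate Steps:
d(m) = 9/5 (d(m) = 2 + 1/(-5) = 2 - ⅕ = 9/5)
d(11) - 1*(-323) = 9/5 - 1*(-323) = 9/5 + 323 = 1624/5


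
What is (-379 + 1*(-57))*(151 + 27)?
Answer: -77608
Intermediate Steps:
(-379 + 1*(-57))*(151 + 27) = (-379 - 57)*178 = -436*178 = -77608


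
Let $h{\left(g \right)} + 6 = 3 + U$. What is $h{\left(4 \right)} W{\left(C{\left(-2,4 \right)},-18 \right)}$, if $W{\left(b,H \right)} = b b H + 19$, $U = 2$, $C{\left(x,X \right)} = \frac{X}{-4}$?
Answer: $-1$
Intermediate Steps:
$C{\left(x,X \right)} = - \frac{X}{4}$ ($C{\left(x,X \right)} = X \left(- \frac{1}{4}\right) = - \frac{X}{4}$)
$W{\left(b,H \right)} = 19 + H b^{2}$ ($W{\left(b,H \right)} = b^{2} H + 19 = H b^{2} + 19 = 19 + H b^{2}$)
$h{\left(g \right)} = -1$ ($h{\left(g \right)} = -6 + \left(3 + 2\right) = -6 + 5 = -1$)
$h{\left(4 \right)} W{\left(C{\left(-2,4 \right)},-18 \right)} = - (19 - 18 \left(\left(- \frac{1}{4}\right) 4\right)^{2}) = - (19 - 18 \left(-1\right)^{2}) = - (19 - 18) = \left(-1\right) 1 = -1$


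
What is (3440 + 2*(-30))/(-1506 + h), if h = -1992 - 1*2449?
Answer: -3380/5947 ≈ -0.56835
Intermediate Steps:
h = -4441 (h = -1992 - 2449 = -4441)
(3440 + 2*(-30))/(-1506 + h) = (3440 + 2*(-30))/(-1506 - 4441) = (3440 - 60)/(-5947) = 3380*(-1/5947) = -3380/5947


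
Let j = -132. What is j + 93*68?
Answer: 6192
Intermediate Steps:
j + 93*68 = -132 + 93*68 = -132 + 6324 = 6192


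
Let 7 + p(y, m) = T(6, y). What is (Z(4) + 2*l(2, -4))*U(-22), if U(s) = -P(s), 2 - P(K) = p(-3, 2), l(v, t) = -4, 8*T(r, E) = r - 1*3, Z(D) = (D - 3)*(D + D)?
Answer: 0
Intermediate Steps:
Z(D) = 2*D*(-3 + D) (Z(D) = (-3 + D)*(2*D) = 2*D*(-3 + D))
T(r, E) = -3/8 + r/8 (T(r, E) = (r - 1*3)/8 = (r - 3)/8 = (-3 + r)/8 = -3/8 + r/8)
p(y, m) = -53/8 (p(y, m) = -7 + (-3/8 + (⅛)*6) = -7 + (-3/8 + ¾) = -7 + 3/8 = -53/8)
P(K) = 69/8 (P(K) = 2 - 1*(-53/8) = 2 + 53/8 = 69/8)
U(s) = -69/8 (U(s) = -1*69/8 = -69/8)
(Z(4) + 2*l(2, -4))*U(-22) = (2*4*(-3 + 4) + 2*(-4))*(-69/8) = (2*4*1 - 8)*(-69/8) = (8 - 8)*(-69/8) = 0*(-69/8) = 0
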